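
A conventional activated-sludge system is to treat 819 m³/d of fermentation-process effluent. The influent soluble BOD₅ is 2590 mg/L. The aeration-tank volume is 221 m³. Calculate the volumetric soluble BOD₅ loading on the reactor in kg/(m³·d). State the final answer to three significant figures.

L_v = Q S₀ / V = 819 × 2590 × 10⁻³ / 221.0 = 9.598 kg/(m³·d).

L_v ≈ 9.60 kg soluble BOD₅/(m³·d)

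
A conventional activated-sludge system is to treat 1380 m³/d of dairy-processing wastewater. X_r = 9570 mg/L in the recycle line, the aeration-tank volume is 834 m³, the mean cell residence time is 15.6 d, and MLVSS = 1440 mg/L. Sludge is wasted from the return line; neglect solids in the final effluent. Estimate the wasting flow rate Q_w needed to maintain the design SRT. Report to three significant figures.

Q_w ≈ 8.04 m³/d

Q_w = (V·X)/(θ_c X_r) = 834.0 × 1440 / (15.6 × 9570) = 8.044 m³/d.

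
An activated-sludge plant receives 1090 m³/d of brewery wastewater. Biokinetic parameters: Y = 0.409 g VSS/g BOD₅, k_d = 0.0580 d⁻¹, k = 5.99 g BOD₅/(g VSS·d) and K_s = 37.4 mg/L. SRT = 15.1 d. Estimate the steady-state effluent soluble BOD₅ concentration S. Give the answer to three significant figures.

Effluent substrate depends only on kinetics and SRT: S = K_s(1 + k_d θ_c) / [θ_c(Yk − k_d) − 1] = 37.4 × (1 + 0.0580 × 15.1) / [15.1 × (0.409 × 5.99 − 0.0580) − 1] = 70.15 / 35.12 = 1.998 mg/L.

S ≈ 2.00 mg/L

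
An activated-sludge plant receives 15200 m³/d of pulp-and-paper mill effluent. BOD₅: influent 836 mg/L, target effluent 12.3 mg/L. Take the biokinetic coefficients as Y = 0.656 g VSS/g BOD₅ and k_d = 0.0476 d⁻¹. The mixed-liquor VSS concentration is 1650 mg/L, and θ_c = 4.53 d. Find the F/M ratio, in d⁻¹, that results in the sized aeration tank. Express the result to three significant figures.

F/M ≈ 0.415 d⁻¹

Rearranging the biomass balance for a CMAS with decay, V = Y·Q·ΔS·θ_c / [X·(1+k_d θ_c)] = 0.656 × 15200 × (836 − 12.3) × 4.53 / [1650 × (1 + 0.0476 × 4.53)] = 3.72×10^7 / 2006 = 18549 m³.
F/M = Q·S₀ / (V·X) = 15200 × 836 / (18549 × 1650) = 0.4152 g BOD₅·(g VSS·d)⁻¹.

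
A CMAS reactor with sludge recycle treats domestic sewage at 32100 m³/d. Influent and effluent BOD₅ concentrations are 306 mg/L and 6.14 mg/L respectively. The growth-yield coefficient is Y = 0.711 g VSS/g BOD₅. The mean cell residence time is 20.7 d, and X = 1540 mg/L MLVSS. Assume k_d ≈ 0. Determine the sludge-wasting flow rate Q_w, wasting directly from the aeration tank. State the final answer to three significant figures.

Q_w ≈ 4440 m³/d

Biomass mass balance (decay neglected): V·X = Y·Q·(S₀ − S)·θ_c, so V = 0.711 × 32100 × (306 − 6.14) × 20.7 / 1540 = 91990 m³.
With mixed-liquor wasting, θ_c = V/Q_w, so Q_w = V/θ_c = 91990/20.7 = 4444 m³/d.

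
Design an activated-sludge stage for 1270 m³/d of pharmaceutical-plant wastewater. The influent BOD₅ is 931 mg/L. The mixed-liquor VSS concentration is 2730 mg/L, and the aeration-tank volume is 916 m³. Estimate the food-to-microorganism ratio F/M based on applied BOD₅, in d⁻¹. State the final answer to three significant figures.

Food-to-microorganism ratio F/M = Q S₀ / (V X) = 1270 × 931 / (916.0 × 2730) = 0.4728 d⁻¹.

F/M ≈ 0.473 d⁻¹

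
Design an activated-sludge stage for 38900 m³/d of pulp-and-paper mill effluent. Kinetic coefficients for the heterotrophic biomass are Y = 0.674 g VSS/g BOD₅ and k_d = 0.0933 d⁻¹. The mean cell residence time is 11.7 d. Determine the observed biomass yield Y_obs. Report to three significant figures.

Y_obs ≈ 0.322 g VSS/g BOD₅

Correct the yield for decay: Y_obs = Y/(1 + k_d θ_c) = 0.674 / (1 + 0.0933 × 11.7) = 0.674 / 2.092 = 0.3222.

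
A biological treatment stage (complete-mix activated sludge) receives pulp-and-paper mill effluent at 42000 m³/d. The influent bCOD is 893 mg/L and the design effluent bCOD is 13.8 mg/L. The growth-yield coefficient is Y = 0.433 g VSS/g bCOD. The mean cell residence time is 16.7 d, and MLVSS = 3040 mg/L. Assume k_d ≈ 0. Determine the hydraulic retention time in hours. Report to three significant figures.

With k_d = 0 the design equation reduces to V = Y Q (S₀−S) θ_c / X = 0.433 × 42000 × (893 − 13.8) × 16.7 / 3040 = 87835 m³.
Hydraulic retention time τ = V/Q = 87835 / 42000 = 2.091 d = 50.19 h.

τ ≈ 50.2 h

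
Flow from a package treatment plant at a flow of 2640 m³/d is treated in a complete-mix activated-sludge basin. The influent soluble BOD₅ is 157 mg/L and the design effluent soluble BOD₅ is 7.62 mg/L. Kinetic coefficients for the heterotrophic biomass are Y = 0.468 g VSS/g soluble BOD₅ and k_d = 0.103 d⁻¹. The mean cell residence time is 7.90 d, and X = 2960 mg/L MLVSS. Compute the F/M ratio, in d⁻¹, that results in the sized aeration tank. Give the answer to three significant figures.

F/M ≈ 0.516 d⁻¹

From the SRT design equation V = Y Q (S₀−S) θ_c / [X (1 + k_d θ_c)] = 0.468 × 2640 × (157 − 7.62) × 7.90 / [2960 × (1 + 0.103 × 7.90)] = 1.46×10^6 / 5369 = 271.6 m³.
F/M = applied load / biomass = Q·S₀/(V·X) = 2640 × 157 / (271.6 × 2960) = 0.5156 d⁻¹.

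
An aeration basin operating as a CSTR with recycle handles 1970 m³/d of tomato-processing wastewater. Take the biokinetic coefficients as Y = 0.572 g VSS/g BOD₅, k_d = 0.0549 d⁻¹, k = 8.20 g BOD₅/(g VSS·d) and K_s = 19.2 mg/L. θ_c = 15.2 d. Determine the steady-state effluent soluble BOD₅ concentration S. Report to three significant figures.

From the Monod/SRT balance for a CMAS, S = K_s·(1+k_d θ_c)/[θ_c·(Y k − k_d) − 1] = 19.2 × (1 + 0.0549 × 15.2) / [15.2 × (0.572 × 8.20 − 0.0549) − 1] = 35.22 / 69.46 = 0.5071 mg/L.

S ≈ 0.507 mg/L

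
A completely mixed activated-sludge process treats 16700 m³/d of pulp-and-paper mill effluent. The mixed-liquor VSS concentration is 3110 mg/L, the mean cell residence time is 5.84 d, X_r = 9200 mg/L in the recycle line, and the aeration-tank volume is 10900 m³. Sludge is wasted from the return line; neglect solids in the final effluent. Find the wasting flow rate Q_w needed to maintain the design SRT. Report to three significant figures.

Q_w ≈ 631 m³/d

Q_w = (V·X)/(θ_c X_r) = 10900 × 3110 / (5.84 × 9200) = 630.9 m³/d.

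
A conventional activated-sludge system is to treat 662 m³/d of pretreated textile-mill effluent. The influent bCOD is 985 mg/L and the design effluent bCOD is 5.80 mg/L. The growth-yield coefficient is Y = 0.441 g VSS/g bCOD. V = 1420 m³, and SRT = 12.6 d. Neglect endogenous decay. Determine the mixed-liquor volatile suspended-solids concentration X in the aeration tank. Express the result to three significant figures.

X = Y·Q·ΔS·θ_c / V = 0.441 × 662 × (985 − 5.80) × 12.6 / 1420 = 2537 mg/L.

X ≈ 2540 mg/L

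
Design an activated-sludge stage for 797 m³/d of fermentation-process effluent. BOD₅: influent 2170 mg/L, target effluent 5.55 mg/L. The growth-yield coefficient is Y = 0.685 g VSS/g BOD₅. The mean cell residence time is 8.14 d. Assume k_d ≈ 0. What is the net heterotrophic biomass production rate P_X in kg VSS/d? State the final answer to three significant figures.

P_X ≈ 1180 kg VSS/d

With endogenous decay neglected, the observed yield equals the true yield: Y_obs = Y = 0.685 g VSS/g BOD₅.
Q·(S₀ − S) = 797 × (2170 − 5.55) × 10⁻³ = 1725 kg/d removed.
So the net sludge growth is P_X = 0.6850 × 1725 = 1182 kg VSS/d.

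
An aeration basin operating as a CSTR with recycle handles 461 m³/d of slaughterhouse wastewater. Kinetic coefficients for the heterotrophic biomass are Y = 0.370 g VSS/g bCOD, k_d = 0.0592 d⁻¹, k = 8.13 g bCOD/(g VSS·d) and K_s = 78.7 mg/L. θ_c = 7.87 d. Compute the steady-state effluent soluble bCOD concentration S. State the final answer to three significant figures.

From the Monod/SRT balance for a CMAS, S = K_s·(1+k_d θ_c)/[θ_c·(Y k − k_d) − 1] = 78.7 × (1 + 0.0592 × 7.87) / [7.87 × (0.370 × 8.13 − 0.0592) − 1] = 115.4 / 22.21 = 5.195 mg/L.

S ≈ 5.19 mg/L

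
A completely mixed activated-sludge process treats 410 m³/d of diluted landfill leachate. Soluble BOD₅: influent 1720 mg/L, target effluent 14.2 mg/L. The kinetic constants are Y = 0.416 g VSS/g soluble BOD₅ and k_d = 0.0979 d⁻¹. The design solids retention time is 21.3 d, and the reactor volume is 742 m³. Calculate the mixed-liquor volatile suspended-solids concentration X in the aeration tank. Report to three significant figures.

X = Y·Q·ΔS·θ_c / [V·(1 + k_d θ_c)] = 0.416 × 410 × (1720 − 14.2) × 21.3 / [742 × (1 + 0.0979 × 21.3)] = 2707 mg/L.

X ≈ 2710 mg/L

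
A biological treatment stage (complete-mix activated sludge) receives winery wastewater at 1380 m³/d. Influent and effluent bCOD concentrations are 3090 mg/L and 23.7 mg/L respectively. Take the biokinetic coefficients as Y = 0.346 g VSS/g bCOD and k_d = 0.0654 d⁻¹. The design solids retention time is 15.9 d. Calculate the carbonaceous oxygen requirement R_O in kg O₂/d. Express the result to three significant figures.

Y_obs = Y / (1 + k_d θ_c) = 0.346 / (1 + 0.0654 × 15.9) = 0.346 / 2.040 = 0.1696.
ΔS = 3090 − 23.7 = 3066 mg/L, so the substrate removal rate is 1380 × 3066/1000 = 4231 kg bCOD/d.
Net sludge production P_X = 0.1696 × 4231 = 717.7 kg VSS/d.
R_O = Q·ΔS − 1.42 P_X = 4231 − 1019 = 3212 kg O₂/d.

R_O ≈ 3210 kg O₂/d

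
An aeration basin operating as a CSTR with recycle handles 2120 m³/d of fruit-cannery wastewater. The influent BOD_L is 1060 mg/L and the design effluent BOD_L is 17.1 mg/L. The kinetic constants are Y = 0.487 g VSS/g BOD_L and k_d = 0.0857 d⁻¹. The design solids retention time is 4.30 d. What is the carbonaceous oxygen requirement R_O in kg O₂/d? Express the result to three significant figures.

R_O ≈ 1090 kg O₂/d

Y_obs = Y / (1 + k_d θ_c) = 0.487 / (1 + 0.0857 × 4.30) = 0.487 / 1.369 = 0.3559.
ΔS = 1060 − 17.1 = 1043 mg/L, so the substrate removal rate is 2120 × 1043/1000 = 2211 kg BOD_L/d.
Biomass synthesised: P_X = Y_obs × 2211 = 786.8 kg VSS/d.
R_O = Q·(S₀ − S) − 1.42·P_X = 2211 − 1.42 × 786.8 = 1094 kg O₂/d.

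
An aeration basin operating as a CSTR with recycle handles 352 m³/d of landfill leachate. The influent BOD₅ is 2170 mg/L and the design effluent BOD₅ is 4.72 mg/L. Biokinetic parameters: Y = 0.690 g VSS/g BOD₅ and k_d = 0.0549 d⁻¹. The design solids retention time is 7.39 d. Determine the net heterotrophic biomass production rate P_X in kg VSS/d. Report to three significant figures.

Y_obs = Y / (1 + k_d θ_c) = 0.690 / (1 + 0.0549 × 7.39) = 0.690 / 1.406 = 0.4909.
Q·(S₀ − S) = 352 × (2170 − 4.72) × 10⁻³ = 762.2 kg/d removed.
Biomass produced: P_X = Y_obs·Q·ΔS = 0.4909 × 762.2 ≈ 374.1 kg VSS/d.

P_X ≈ 374 kg VSS/d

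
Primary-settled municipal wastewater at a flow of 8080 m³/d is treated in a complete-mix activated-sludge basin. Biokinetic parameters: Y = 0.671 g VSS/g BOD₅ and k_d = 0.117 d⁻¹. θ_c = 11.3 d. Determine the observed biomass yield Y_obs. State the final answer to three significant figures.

The observed yield is Y_obs = Y/(1 + k_d·θ_c) = 0.671 / (1 + 0.117 × 11.3) = 0.671 / 2.322 = 0.2890 g VSS per g BOD₅ removed.

Y_obs ≈ 0.289 g VSS/g BOD₅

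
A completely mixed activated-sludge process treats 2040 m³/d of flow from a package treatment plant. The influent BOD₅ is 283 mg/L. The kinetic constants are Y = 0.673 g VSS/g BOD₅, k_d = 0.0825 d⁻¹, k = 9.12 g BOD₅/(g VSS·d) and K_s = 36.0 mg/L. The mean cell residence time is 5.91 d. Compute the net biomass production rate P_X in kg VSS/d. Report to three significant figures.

Effluent substrate depends only on kinetics and SRT: S = K_s(1 + k_d θ_c) / [θ_c(Yk − k_d) − 1] = 36.0 × (1 + 0.0825 × 5.91) / [5.91 × (0.673 × 9.12 − 0.0825) − 1] = 53.55 / 34.79 = 1.539 mg/L.
Correct the yield for decay: Y_obs = Y/(1 + k_d θ_c) = 0.673 / (1 + 0.0825 × 5.91) = 0.673 / 1.488 = 0.4524.
Mass of BOD₅ removed per day: Q(S₀ − S) = 2040 × 281.5 g/m³ = 574.2 kg/d.
Net biomass production P_X = Y_obs × Q·(S₀ − S) = 0.4524 × 574.2 = 259.8 kg VSS/d.

P_X ≈ 260 kg VSS/d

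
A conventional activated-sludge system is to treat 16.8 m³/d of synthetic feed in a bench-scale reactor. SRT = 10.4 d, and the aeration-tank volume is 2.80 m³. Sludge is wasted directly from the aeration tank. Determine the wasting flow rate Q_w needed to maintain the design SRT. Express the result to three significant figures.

For wasting at MLVSS concentration, Q_w = V/θ_c = 2.800/10.4 = 0.2692 m³/d.

Q_w ≈ 0.269 m³/d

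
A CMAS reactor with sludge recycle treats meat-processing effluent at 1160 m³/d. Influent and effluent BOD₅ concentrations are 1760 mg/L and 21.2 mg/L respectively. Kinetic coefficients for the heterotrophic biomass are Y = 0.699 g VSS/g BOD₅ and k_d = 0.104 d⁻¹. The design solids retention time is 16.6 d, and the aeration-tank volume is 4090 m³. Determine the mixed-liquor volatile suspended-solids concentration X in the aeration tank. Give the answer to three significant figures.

X ≈ 2100 mg/L

From V·X·(1 + k_d·θ_c) = Y·Q·(S₀ − S)·θ_c: X = 0.699 × 1160 × (1760 − 21.2) × 16.6 / [4090 × (1 + 0.104 × 16.6)] = 2099 mg/L.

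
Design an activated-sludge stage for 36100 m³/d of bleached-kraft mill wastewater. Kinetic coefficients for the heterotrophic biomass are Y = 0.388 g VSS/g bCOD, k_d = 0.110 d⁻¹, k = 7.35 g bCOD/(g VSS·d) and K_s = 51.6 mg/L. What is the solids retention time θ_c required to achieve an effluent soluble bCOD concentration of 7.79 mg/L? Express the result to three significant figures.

θ_c ≈ 3.79 d

Specific growth rate at S = 7.79 mg/L: μ = YkS/(K_s+S) = 0.388·7.35·7.79/(51.6+7.79) = 0.3741 d⁻¹.
1/θ_c = 0.3741 − 0.110 = 0.2641 d⁻¹, so θ_c = 3.787 d.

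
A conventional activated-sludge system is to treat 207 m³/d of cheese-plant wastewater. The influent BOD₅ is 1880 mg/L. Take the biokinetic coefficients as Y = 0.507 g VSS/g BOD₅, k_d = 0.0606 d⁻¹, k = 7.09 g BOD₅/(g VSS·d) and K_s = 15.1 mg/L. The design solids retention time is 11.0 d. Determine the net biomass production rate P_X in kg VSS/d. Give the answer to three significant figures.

P_X ≈ 118 kg VSS/d

For a completely mixed reactor with recycle the Lawrence–McCarty relation gives S = K_s·(1 + k_d·θ_c) / [θ_c·(Y·k − k_d) − 1] = 15.1 × (1 + 0.0606 × 11.0) / [11.0 × (0.507 × 7.09 − 0.0606) − 1] = 25.17 / 37.87 = 0.6645 mg/L.
Y_obs = Y / (1 + k_d θ_c) = 0.507 / (1 + 0.0606 × 11.0) = 0.507 / 1.667 = 0.3042.
Substrate removed = Q·(S₀ − S) = 207 m³/d × (1880 − 0.664) g/m³ = 3.89×10^5 g/d = 389.0 kg/d.
P_X = Y_obs · Q(S₀ − S) = 0.3042 × 389.0 = 118.3 kg VSS/d.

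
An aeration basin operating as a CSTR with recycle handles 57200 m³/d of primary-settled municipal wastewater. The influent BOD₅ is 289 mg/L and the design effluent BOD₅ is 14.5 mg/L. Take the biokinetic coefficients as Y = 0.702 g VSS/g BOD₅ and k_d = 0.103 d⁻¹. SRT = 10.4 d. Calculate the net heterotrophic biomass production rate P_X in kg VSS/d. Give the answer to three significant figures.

Y_obs = Y / (1 + k_d θ_c) = 0.702 / (1 + 0.103 × 10.4) = 0.702 / 2.071 = 0.3389.
Mass of BOD₅ removed per day: Q(S₀ − S) = 57200 × 274.5 g/m³ = 15701 kg/d.
Biomass produced: P_X = Y_obs·Q·ΔS = 0.3389 × 15701 ≈ 5322 kg VSS/d.

P_X ≈ 5320 kg VSS/d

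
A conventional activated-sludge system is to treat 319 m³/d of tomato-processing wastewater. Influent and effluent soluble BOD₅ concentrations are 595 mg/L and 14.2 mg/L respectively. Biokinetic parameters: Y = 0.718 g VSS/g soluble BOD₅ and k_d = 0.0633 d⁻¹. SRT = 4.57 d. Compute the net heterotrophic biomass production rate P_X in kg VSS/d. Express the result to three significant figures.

P_X ≈ 103 kg VSS/d

Observed yield with endogenous decay: Y_obs = Y / (1 + k_d·θ_c) = 0.718 / (1 + 0.0633 × 4.57) = 0.718 / 1.289 = 0.5569 g VSS/g soluble BOD₅.
Substrate removed = Q·(S₀ − S) = 319 m³/d × (595 − 14.2) g/m³ = 1.85×10^5 g/d = 185.3 kg/d.
So the net sludge growth is P_X = 0.5569 × 185.3 = 103.2 kg VSS/d.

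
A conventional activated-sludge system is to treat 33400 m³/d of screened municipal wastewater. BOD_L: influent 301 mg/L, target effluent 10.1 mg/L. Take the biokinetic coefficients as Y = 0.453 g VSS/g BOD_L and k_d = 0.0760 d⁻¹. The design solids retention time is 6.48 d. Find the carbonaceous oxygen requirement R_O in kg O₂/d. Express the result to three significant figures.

R_O ≈ 5530 kg O₂/d

Y_obs = Y / (1 + k_d θ_c) = 0.453 / (1 + 0.0760 × 6.48) = 0.453 / 1.492 = 0.3035.
ΔS = 301 − 10.1 = 290.9 mg/L, so the substrate removal rate is 33400 × 290.9/1000 = 9716 kg BOD_L/d.
P_X = Y_obs·Q·(S₀ − S) = 0.3035 × 9716 = 2949 kg VSS/d.
R_O = Q·ΔS − 1.42 P_X = 9716 − 4188 = 5528 kg O₂/d.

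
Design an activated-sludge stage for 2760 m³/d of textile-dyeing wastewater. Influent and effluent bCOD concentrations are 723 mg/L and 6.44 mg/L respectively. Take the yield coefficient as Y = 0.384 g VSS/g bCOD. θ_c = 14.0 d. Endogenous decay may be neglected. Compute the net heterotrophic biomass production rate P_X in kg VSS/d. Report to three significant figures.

Since k_d ≈ 0, Y_obs = Y = 0.384 g VSS/g bCOD.
Q·(S₀ − S) = 2760 × (723 − 6.44) × 10⁻³ = 1978 kg/d removed.
P_X = Y_obs · Q(S₀ − S) = 0.3840 × 1978 = 759.4 kg VSS/d.

P_X ≈ 759 kg VSS/d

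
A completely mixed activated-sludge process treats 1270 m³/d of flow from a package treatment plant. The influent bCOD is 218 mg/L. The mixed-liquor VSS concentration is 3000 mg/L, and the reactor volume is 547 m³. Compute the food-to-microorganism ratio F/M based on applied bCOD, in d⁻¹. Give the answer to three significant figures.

F/M ≈ 0.169 d⁻¹

F/M = applied load / biomass = Q·S₀/(V·X) = 1270 × 218 / (547.0 × 3000) = 0.1687 d⁻¹.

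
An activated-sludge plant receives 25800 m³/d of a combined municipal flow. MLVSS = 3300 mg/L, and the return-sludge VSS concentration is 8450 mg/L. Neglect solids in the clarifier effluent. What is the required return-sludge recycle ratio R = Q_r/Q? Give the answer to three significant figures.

R ≈ 0.641

Solids balance on the clarifier gives (1+R)X = R·X_r, so R = X/(X_r − X) = 3300 / (8450 − 3300) = 0.6408.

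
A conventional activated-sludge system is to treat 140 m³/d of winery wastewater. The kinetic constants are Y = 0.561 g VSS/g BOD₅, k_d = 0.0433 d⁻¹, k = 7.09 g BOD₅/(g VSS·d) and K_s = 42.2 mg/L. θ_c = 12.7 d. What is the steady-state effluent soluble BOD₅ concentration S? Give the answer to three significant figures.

Effluent substrate depends only on kinetics and SRT: S = K_s(1 + k_d θ_c) / [θ_c(Yk − k_d) − 1] = 42.2 × (1 + 0.0433 × 12.7) / [12.7 × (0.561 × 7.09 − 0.0433) − 1] = 65.41 / 48.96 = 1.336 mg/L.

S ≈ 1.34 mg/L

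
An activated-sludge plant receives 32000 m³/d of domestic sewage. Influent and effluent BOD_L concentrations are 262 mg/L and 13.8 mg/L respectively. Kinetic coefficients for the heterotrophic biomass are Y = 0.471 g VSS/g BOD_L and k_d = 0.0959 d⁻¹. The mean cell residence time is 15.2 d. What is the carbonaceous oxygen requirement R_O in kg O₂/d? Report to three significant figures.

R_O ≈ 5780 kg O₂/d

Correct the yield for decay: Y_obs = Y/(1 + k_d θ_c) = 0.471 / (1 + 0.0959 × 15.2) = 0.471 / 2.458 = 0.1916.
ΔS = 262 − 13.8 = 248.2 mg/L, so the substrate removal rate is 32000 × 248.2/1000 = 7942 kg BOD_L/d.
Net sludge production P_X = 0.1916 × 7942 = 1522 kg VSS/d.
R_O = Q·(S₀ − S) − 1.42·P_X = 7942 − 1.42 × 1522 = 5781 kg O₂/d.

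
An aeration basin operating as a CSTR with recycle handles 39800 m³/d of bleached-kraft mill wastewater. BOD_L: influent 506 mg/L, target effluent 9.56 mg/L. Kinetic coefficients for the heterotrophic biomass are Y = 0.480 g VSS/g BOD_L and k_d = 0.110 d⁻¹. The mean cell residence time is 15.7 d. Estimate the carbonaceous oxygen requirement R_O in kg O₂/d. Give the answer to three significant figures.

The observed yield is Y_obs = Y/(1 + k_d·θ_c) = 0.480 / (1 + 0.110 × 15.7) = 0.480 / 2.727 = 0.1760 g VSS per g BOD_L removed.
Q·(S₀ − S) = 39800 × (506 − 9.56) × 10⁻³ = 19758 kg/d removed.
P_X = Y_obs·Q·(S₀ − S) = 0.1760 × 19758 = 3478 kg VSS/d.
R_O = Q·ΔS − 1.42 P_X = 19758 − 4938 = 14820 kg O₂/d.

R_O ≈ 14800 kg O₂/d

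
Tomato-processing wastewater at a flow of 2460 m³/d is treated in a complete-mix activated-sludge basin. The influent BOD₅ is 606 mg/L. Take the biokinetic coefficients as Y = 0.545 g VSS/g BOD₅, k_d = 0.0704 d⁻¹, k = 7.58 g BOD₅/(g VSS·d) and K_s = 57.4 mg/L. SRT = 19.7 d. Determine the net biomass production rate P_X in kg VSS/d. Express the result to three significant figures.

For a completely mixed reactor with recycle the Lawrence–McCarty relation gives S = K_s·(1 + k_d·θ_c) / [θ_c·(Y·k − k_d) − 1] = 57.4 × (1 + 0.0704 × 19.7) / [19.7 × (0.545 × 7.58 − 0.0704) − 1] = 137.0 / 79.00 = 1.734 mg/L.
Correct the yield for decay: Y_obs = Y/(1 + k_d θ_c) = 0.545 / (1 + 0.0704 × 19.7) = 0.545 / 2.387 = 0.2283.
Q·(S₀ − S) = 2460 × (606 − 1.73) × 10⁻³ = 1487 kg/d removed.
P_X = Y_obs · Q(S₀ − S) = 0.2283 × 1487 = 339.4 kg VSS/d.

P_X ≈ 339 kg VSS/d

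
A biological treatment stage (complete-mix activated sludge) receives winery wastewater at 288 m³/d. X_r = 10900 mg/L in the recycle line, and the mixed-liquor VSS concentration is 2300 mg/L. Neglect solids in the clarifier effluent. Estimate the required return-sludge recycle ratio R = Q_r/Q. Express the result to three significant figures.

R ≈ 0.267

Solids balance on the clarifier gives (1+R)X = R·X_r, so R = X/(X_r − X) = 2300 / (10900 − 2300) = 0.2674.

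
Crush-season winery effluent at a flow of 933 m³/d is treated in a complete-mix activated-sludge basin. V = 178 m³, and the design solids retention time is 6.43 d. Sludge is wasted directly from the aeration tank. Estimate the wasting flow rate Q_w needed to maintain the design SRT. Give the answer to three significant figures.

Q_w ≈ 27.7 m³/d

For wasting at MLVSS concentration, Q_w = V/θ_c = 178.0/6.43 = 27.68 m³/d.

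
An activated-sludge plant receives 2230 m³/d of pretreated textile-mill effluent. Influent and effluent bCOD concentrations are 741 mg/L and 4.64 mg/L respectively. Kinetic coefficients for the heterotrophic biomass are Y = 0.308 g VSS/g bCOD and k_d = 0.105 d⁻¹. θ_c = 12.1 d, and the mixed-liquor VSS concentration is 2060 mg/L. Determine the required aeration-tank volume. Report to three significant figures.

V ≈ 1310 m³

From the SRT design equation V = Y Q (S₀−S) θ_c / [X (1 + k_d θ_c)] = 0.308 × 2230 × (741 − 4.64) × 12.1 / [2060 × (1 + 0.105 × 12.1)] = 6.12×10^6 / 4677 = 1308 m³.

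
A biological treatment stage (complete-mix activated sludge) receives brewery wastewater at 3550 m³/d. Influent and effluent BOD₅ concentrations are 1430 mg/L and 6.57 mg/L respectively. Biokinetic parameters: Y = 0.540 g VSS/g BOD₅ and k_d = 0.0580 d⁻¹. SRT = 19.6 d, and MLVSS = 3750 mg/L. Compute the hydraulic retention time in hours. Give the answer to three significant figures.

From the SRT design equation V = Y Q (S₀−S) θ_c / [X (1 + k_d θ_c)] = 0.540 × 3550 × (1430 − 6.57) × 19.6 / [3750 × (1 + 0.0580 × 19.6)] = 5.35×10^7 / 8013 = 6675 m³.
τ = V/Q = 6675/3550 = 1.880 d, or 45.12 h.

τ ≈ 45.1 h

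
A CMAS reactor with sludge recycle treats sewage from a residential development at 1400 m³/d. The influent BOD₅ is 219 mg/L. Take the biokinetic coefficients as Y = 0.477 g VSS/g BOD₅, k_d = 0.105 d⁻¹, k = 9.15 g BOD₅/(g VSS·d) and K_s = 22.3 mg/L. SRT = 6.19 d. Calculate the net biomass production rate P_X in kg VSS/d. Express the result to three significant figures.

Effluent substrate depends only on kinetics and SRT: S = K_s(1 + k_d θ_c) / [θ_c(Yk − k_d) − 1] = 22.3 × (1 + 0.105 × 6.19) / [6.19 × (0.477 × 9.15 − 0.105) − 1] = 36.79 / 25.37 = 1.450 mg/L.
Correct the yield for decay: Y_obs = Y/(1 + k_d θ_c) = 0.477 / (1 + 0.105 × 6.19) = 0.477 / 1.650 = 0.2891.
Mass of BOD₅ removed per day: Q(S₀ − S) = 1400 × 217.6 g/m³ = 304.6 kg/d.
So the net sludge growth is P_X = 0.2891 × 304.6 = 88.05 kg VSS/d.

P_X ≈ 88.1 kg VSS/d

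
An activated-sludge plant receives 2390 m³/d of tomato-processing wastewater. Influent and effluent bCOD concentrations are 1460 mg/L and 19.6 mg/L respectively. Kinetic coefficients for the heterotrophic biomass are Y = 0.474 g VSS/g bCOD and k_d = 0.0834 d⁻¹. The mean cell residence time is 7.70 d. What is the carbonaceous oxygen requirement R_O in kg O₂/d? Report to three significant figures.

The observed yield is Y_obs = Y/(1 + k_d·θ_c) = 0.474 / (1 + 0.0834 × 7.70) = 0.474 / 1.642 = 0.2886 g VSS per g bCOD removed.
Q·(S₀ − S) = 2390 × (1460 − 19.6) × 10⁻³ = 3443 kg/d removed.
P_X = Y_obs·Q·(S₀ − S) = 0.2886 × 3443 = 993.7 kg VSS/d.
R_O = Q·(S₀ − S) − 1.42·P_X = 3443 − 1.42 × 993.7 = 2032 kg O₂/d.

R_O ≈ 2030 kg O₂/d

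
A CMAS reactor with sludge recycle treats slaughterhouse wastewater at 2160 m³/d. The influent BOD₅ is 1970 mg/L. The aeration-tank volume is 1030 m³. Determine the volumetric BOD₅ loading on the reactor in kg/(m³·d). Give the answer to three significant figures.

Volumetric loading L_v = Q·S₀ / V = 2160 × 1970 g/m³ / 1030 m³ = 4131 g/(m³·d) = 4.131 kg BOD₅/(m³·d).

L_v ≈ 4.13 kg BOD₅/(m³·d)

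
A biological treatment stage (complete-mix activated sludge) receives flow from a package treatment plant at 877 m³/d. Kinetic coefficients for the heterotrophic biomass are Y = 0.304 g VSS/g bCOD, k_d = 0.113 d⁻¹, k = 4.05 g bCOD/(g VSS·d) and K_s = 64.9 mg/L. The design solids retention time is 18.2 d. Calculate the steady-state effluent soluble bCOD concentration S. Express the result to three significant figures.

S ≈ 10.3 mg/L

Effluent substrate depends only on kinetics and SRT: S = K_s(1 + k_d θ_c) / [θ_c(Yk − k_d) − 1] = 64.9 × (1 + 0.113 × 18.2) / [18.2 × (0.304 × 4.05 − 0.113) − 1] = 198.4 / 19.35 = 10.25 mg/L.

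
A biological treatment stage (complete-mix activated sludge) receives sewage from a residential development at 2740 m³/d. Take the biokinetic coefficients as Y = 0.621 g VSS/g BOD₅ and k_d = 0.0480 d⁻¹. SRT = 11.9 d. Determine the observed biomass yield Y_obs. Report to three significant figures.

Y_obs ≈ 0.395 g VSS/g BOD₅

Y_obs = Y / (1 + k_d θ_c) = 0.621 / (1 + 0.0480 × 11.9) = 0.621 / 1.571 = 0.3952.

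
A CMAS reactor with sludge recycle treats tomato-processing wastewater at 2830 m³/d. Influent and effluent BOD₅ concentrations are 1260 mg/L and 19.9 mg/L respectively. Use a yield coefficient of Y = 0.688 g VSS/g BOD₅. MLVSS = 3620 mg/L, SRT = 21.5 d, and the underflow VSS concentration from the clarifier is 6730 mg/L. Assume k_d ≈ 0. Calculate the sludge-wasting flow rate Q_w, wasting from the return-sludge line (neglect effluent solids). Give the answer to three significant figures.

With k_d = 0 the design equation reduces to V = Y Q (S₀−S) θ_c / X = 0.688 × 2830 × (1260 − 19.9) × 21.5 / 3620 = 14340 m³.
Q_w = (V·X)/(θ_c X_r) = 14340 × 3620 / (21.5 × 6730) = 358.8 m³/d.

Q_w ≈ 359 m³/d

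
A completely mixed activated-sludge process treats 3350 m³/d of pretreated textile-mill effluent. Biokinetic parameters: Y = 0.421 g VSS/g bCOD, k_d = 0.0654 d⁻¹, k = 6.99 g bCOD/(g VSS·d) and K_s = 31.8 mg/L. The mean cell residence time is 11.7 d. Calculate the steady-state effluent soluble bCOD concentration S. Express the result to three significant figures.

For a completely mixed reactor with recycle the Lawrence–McCarty relation gives S = K_s·(1 + k_d·θ_c) / [θ_c·(Y·k − k_d) − 1] = 31.8 × (1 + 0.0654 × 11.7) / [11.7 × (0.421 × 6.99 − 0.0654) − 1] = 56.13 / 32.67 = 1.718 mg/L.

S ≈ 1.72 mg/L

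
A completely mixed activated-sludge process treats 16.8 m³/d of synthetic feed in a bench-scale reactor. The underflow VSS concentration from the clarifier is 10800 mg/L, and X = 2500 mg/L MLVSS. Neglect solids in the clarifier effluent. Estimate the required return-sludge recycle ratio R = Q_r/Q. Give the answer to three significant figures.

R ≈ 0.301

R = Q_r/Q = X/(X_r − X) = 2500 / (10800 − 2500) = 0.3012.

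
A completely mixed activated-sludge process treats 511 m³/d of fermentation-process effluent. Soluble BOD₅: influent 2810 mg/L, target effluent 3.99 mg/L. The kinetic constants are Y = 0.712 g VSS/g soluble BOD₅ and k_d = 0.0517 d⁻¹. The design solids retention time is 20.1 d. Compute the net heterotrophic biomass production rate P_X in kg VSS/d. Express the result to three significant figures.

P_X ≈ 501 kg VSS/d

Y_obs = Y / (1 + k_d θ_c) = 0.712 / (1 + 0.0517 × 20.1) = 0.712 / 2.039 = 0.3492.
Mass of soluble BOD₅ removed per day: Q(S₀ − S) = 511 × 2806 g/m³ = 1434 kg/d.
So the net sludge growth is P_X = 0.3492 × 1434 = 500.7 kg VSS/d.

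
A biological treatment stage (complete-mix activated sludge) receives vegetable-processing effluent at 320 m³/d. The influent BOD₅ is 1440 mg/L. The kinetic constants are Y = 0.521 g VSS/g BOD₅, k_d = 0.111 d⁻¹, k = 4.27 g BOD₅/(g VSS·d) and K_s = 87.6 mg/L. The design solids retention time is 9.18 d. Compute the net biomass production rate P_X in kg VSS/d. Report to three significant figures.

For a completely mixed reactor with recycle the Lawrence–McCarty relation gives S = K_s·(1 + k_d·θ_c) / [θ_c·(Y·k − k_d) − 1] = 87.6 × (1 + 0.111 × 9.18) / [9.18 × (0.521 × 4.27 − 0.111) − 1] = 176.9 / 18.40 = 9.610 mg/L.
Y_obs = Y / (1 + k_d θ_c) = 0.521 / (1 + 0.111 × 9.18) = 0.521 / 2.019 = 0.2581.
Q·(S₀ − S) = 320 × (1440 − 9.61) × 10⁻³ = 457.7 kg/d removed.
So the net sludge growth is P_X = 0.2581 × 457.7 = 118.1 kg VSS/d.

P_X ≈ 118 kg VSS/d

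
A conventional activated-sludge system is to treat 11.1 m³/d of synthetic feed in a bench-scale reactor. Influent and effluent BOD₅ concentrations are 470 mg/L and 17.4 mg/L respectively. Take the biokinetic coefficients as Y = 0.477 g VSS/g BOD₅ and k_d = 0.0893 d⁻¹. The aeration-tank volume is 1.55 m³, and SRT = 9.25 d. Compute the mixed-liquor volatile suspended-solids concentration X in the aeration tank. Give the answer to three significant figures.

X = Y·Q·ΔS·θ_c / [V·(1 + k_d θ_c)] = 0.477 × 11.1 × (470 − 17.4) × 9.25 / [1.55 × (1 + 0.0893 × 9.25)] = 7832 mg/L.

X ≈ 7830 mg/L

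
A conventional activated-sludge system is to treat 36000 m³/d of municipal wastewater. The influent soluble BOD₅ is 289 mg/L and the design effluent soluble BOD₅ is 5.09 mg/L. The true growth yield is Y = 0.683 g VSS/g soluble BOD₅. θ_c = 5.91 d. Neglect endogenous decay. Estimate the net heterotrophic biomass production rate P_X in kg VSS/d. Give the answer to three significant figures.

P_X ≈ 6980 kg VSS/d

Since k_d ≈ 0, Y_obs = Y = 0.683 g VSS/g soluble BOD₅.
Mass of soluble BOD₅ removed per day: Q(S₀ − S) = 36000 × 283.9 g/m³ = 10221 kg/d.
So the net sludge growth is P_X = 0.6830 × 10221 = 6981 kg VSS/d.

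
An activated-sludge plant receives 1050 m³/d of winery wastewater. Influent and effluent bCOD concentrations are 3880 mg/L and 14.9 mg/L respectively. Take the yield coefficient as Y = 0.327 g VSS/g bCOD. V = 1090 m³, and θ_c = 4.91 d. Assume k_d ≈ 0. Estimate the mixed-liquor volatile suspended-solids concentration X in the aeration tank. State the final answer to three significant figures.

X ≈ 5980 mg/L

X = Y·Q·ΔS·θ_c / V = 0.327 × 1050 × (3880 − 14.9) × 4.91 / 1090 = 5978 mg/L.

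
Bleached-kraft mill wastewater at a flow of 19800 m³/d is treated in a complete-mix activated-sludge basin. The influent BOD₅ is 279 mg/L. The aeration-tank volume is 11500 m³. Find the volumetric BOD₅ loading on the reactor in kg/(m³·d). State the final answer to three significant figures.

L_v ≈ 0.480 kg BOD₅/(m³·d)

L_v = Q S₀ / V = 19800 × 279 × 10⁻³ / 11500 = 0.4804 kg/(m³·d).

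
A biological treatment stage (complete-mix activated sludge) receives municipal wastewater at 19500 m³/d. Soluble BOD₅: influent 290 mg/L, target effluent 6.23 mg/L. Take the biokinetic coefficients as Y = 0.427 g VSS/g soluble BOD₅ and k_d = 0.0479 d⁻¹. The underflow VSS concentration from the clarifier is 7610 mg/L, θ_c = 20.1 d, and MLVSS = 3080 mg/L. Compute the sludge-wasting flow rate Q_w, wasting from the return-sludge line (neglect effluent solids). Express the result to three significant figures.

Q_w ≈ 158 m³/d

Steady-state biomass mass balance: V·X·(1 + k_d·θ_c) = Y·Q·(S₀ − S)·θ_c, so V = 0.427 × 19500 × (290 − 6.23) × 20.1 / [3080 × (1 + 0.0479 × 20.1)] = 4.75×10^7 / 6045 = 7856 m³.
θ_c = V·X/(Q_w·X_r) when wasting from the recycle, so Q_w = V·X/(θ_c·X_r) = 7856 × 3080 / (20.1 × 7610) = 158.2 m³/d.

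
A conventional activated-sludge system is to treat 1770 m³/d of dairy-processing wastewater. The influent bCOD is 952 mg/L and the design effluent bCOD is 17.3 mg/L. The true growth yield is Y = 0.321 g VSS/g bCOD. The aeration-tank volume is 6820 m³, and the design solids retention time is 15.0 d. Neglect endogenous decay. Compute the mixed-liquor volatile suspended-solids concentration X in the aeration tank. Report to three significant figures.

X ≈ 1170 mg/L

X = Y·Q·ΔS·θ_c / V = 0.321 × 1770 × (952 − 17.3) × 15.0 / 6820 = 1168 mg/L.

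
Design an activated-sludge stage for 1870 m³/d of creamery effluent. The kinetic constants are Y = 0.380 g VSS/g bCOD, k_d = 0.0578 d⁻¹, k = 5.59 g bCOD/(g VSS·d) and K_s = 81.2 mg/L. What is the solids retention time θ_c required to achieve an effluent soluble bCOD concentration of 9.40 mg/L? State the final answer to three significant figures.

Specific growth rate at S = 9.40 mg/L: μ = YkS/(K_s+S) = 0.380·5.59·9.40/(81.2+9.40) = 0.2204 d⁻¹.
Then 1/θ_c = μ − k_d = 0.2204 − 0.0578 = 0.1626 d⁻¹, giving θ_c = 6.150 d.

θ_c ≈ 6.15 d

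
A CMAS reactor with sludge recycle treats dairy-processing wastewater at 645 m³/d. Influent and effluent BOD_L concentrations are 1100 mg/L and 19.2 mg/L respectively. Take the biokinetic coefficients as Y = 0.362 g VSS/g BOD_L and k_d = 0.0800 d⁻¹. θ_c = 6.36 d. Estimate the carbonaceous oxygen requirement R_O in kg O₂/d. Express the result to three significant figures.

Correct the yield for decay: Y_obs = Y/(1 + k_d θ_c) = 0.362 / (1 + 0.0800 × 6.36) = 0.362 / 1.509 = 0.2399.
Q·(S₀ − S) = 645 × (1100 − 19.2) × 10⁻³ = 697.1 kg/d removed.
Net sludge production P_X = 0.2399 × 697.1 = 167.3 kg VSS/d.
R_O = Q·(S₀ − S) − 1.42·P_X = 697.1 − 1.42 × 167.3 = 459.6 kg O₂/d.

R_O ≈ 460 kg O₂/d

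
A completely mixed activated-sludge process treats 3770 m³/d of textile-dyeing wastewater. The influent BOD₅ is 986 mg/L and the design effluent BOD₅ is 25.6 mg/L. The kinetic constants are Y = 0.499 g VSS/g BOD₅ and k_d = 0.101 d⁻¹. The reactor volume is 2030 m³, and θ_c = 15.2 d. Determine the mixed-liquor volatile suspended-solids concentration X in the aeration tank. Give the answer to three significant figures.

X = Y·Q·ΔS·θ_c / [V·(1 + k_d θ_c)] = 0.499 × 3770 × (986 − 25.6) × 15.2 / [2030 × (1 + 0.101 × 15.2)] = 5336 mg/L.

X ≈ 5340 mg/L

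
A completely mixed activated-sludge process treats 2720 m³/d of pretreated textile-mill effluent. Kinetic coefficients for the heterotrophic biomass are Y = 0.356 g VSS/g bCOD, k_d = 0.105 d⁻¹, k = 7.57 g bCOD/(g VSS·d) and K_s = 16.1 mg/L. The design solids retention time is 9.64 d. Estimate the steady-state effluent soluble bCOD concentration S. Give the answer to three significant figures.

S ≈ 1.35 mg/L

For a completely mixed reactor with recycle the Lawrence–McCarty relation gives S = K_s·(1 + k_d·θ_c) / [θ_c·(Y·k − k_d) − 1] = 16.1 × (1 + 0.105 × 9.64) / [9.64 × (0.356 × 7.57 − 0.105) − 1] = 32.40 / 23.97 = 1.352 mg/L.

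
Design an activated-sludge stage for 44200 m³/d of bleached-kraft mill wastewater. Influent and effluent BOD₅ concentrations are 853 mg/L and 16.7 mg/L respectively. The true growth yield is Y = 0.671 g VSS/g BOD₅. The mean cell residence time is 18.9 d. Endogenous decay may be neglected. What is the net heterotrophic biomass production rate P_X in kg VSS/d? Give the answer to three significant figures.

P_X ≈ 24800 kg VSS/d

With endogenous decay neglected, the observed yield equals the true yield: Y_obs = Y = 0.671 g VSS/g BOD₅.
Substrate removed = Q·(S₀ − S) = 44200 m³/d × (853 − 16.7) g/m³ = 3.7×10^7 g/d = 36964 kg/d.
P_X = Y_obs · Q(S₀ − S) = 0.6710 × 36964 = 24803 kg VSS/d.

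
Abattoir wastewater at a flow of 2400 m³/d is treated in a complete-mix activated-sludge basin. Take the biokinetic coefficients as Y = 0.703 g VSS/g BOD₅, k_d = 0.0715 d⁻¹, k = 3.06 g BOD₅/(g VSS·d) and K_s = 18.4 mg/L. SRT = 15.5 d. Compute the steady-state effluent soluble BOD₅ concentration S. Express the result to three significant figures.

For a completely mixed reactor with recycle the Lawrence–McCarty relation gives S = K_s·(1 + k_d·θ_c) / [θ_c·(Y·k − k_d) − 1] = 18.4 × (1 + 0.0715 × 15.5) / [15.5 × (0.703 × 3.06 − 0.0715) − 1] = 38.79 / 31.24 = 1.242 mg/L.

S ≈ 1.24 mg/L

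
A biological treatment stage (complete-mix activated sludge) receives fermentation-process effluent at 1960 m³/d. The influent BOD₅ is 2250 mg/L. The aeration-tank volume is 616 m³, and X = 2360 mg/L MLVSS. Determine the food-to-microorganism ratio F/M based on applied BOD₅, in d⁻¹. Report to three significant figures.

F/M = applied load / biomass = Q·S₀/(V·X) = 1960 × 2250 / (616.0 × 2360) = 3.034 d⁻¹.

F/M ≈ 3.03 d⁻¹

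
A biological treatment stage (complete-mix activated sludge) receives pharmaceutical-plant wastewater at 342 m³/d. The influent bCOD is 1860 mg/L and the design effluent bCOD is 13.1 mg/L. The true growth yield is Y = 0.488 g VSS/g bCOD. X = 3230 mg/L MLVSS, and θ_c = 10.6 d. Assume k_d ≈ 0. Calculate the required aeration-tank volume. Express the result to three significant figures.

Biomass mass balance (decay neglected): V·X = Y·Q·(S₀ − S)·θ_c, so V = 0.488 × 342 × (1860 − 13.1) × 10.6 / 3230 = 1012 m³.

V ≈ 1010 m³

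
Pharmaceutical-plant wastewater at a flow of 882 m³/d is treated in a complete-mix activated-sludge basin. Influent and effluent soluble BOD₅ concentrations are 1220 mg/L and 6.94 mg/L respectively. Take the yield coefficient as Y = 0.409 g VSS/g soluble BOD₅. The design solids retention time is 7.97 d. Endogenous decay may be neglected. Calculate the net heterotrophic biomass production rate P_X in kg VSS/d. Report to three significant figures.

Since k_d ≈ 0, Y_obs = Y = 0.409 g VSS/g soluble BOD₅.
Q·(S₀ − S) = 882 × (1220 − 6.94) × 10⁻³ = 1070 kg/d removed.
Net biomass production P_X = Y_obs × Q·(S₀ − S) = 0.4090 × 1070 = 437.6 kg VSS/d.

P_X ≈ 438 kg VSS/d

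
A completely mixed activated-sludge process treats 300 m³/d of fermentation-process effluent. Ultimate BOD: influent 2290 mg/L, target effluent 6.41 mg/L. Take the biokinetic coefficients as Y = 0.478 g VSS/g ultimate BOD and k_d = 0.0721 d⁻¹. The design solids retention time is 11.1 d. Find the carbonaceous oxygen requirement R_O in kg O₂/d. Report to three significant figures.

R_O ≈ 427 kg O₂/d

Correct the yield for decay: Y_obs = Y/(1 + k_d θ_c) = 0.478 / (1 + 0.0721 × 11.1) = 0.478 / 1.800 = 0.2655.
Q·(S₀ − S) = 300 × (2290 − 6.41) × 10⁻³ = 685.1 kg/d removed.
Biomass synthesised: P_X = Y_obs × 685.1 = 181.9 kg VSS/d.
R_O = Q·ΔS − 1.42 P_X = 685.1 − 258.3 = 426.8 kg O₂/d.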